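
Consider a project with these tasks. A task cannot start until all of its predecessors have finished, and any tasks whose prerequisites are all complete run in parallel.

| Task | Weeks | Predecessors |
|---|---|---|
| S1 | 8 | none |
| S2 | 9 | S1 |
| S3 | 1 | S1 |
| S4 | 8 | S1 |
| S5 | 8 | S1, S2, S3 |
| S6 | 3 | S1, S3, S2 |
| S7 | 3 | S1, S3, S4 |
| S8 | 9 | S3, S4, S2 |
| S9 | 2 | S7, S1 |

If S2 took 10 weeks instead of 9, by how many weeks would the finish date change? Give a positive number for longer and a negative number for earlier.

1

As given, the longest chain is S1→S2→S8 = 8+9+9 = 26, so the finish is 26 weeks.
S2 lies on that path, so at 10 weeks the path becomes 27 weeks.
That remains the longest chain; total 27 weeks.
Change in finish: 27 − 26 = +1 weeks.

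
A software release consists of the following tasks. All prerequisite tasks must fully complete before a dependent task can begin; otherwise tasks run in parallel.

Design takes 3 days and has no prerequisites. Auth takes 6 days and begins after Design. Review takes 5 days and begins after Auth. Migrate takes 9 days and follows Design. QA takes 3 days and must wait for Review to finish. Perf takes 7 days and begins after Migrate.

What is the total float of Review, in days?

Design→Migrate→Perf = 3+9+7 = 19 sets the makespan at 19 days.
The longest chain containing Review totals 17 days.
Slack of Review = 11 − 9 = 2 days.

2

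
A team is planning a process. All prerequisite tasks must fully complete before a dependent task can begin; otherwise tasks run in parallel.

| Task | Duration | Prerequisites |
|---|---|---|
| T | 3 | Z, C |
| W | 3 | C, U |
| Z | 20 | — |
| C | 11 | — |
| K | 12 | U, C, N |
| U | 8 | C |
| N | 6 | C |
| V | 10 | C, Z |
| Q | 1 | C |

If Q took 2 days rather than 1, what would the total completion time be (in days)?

31

As given, the longest chain is C→U→K = 11+8+12 = 31, so the finish is 31 days.
The longest path through Q is only 12 days, so Q has float 19.
No other chain overtakes it, so the finish is 31 days.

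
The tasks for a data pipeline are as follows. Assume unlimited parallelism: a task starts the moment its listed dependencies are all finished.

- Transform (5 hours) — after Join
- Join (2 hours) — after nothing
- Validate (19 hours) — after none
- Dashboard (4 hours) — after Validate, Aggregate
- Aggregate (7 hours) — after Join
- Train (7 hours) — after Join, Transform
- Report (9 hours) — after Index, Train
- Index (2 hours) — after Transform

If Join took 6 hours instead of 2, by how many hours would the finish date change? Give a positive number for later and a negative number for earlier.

Critical path before the change: Join→Transform→Train→Report = 2+5+7+9 = 23 giving 23 hours.
Since Join is critical, the +4 change carries straight to that chain (now 27 hours).
That remains the longest chain; total 27 hours.
Change in finish: 27 − 23 = +4 hours.

4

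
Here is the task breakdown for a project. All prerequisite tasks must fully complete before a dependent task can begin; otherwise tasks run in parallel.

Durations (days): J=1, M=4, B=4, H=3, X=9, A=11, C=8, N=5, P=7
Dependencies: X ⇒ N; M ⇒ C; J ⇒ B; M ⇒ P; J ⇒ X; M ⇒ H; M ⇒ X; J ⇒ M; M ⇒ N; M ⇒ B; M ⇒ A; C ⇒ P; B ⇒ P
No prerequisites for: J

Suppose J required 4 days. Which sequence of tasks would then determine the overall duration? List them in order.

Baseline: J→M→C→P = 1+4+8+7 = 20 → 20 days.
J lies on that path, so at 4 days the path becomes 23 days.
That remains the longest chain; total 23 days.

J, M, C, P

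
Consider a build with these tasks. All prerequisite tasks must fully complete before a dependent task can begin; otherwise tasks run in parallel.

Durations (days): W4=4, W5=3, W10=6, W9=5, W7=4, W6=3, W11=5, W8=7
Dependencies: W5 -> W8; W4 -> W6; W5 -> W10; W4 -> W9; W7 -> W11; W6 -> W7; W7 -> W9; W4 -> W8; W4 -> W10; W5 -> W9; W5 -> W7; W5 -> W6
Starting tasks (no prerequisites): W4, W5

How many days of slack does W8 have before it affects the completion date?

Critical path: W4→W6→W7→W9 = 4+3+4+5 = 16, so the finish is 16 days.
W8 finishes as early as 11 and must finish by 16.
Float = 16 − 11 = 5.

5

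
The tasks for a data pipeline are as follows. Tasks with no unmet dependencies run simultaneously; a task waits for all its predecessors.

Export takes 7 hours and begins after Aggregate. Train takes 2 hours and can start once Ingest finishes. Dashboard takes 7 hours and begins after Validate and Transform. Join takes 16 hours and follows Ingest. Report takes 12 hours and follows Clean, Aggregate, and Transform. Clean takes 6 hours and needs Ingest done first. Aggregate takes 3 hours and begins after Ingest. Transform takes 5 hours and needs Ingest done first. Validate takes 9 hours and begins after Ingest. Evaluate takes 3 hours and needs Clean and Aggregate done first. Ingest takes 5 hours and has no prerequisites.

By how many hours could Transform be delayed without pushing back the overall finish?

Critical path: Ingest→Clean→Report = 5+6+12 = 23, so the finish is 23 hours.
Transform finishes as early as 10 and must finish by 11.
Slack of Transform = 6 − 5 = 1 hour.

1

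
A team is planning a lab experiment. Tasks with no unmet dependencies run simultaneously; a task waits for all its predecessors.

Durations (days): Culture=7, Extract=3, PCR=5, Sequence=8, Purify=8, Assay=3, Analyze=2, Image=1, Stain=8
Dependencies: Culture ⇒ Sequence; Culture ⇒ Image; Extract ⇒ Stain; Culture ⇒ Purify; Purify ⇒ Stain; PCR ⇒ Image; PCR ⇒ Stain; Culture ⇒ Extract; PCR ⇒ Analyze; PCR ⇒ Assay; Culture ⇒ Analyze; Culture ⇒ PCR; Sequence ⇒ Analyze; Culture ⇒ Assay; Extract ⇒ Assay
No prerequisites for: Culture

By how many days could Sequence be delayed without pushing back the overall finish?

Culture→Purify→Stain = 7+8+8 = 23 sets the makespan at 23 days.
Longest path through Sequence: 17 days (earliest finish 15, latest finish 21).
So Sequence can slip 21 − 15 = 6 days.

6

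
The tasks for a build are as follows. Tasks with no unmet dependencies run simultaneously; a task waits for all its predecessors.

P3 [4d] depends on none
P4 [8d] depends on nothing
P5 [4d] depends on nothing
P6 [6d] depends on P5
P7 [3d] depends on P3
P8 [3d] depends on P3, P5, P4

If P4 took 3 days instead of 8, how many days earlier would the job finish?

Actual critical path: P4→P8 = 8+3 = 11 ⇒ 11 days.
P4 is on the critical path; changing it to 3 makes that path 6 days.
The binding chain switches to P5→P6 = 4+6 = 10; finish 10 days.
Change in finish: 10 − 11 = -1 days.

1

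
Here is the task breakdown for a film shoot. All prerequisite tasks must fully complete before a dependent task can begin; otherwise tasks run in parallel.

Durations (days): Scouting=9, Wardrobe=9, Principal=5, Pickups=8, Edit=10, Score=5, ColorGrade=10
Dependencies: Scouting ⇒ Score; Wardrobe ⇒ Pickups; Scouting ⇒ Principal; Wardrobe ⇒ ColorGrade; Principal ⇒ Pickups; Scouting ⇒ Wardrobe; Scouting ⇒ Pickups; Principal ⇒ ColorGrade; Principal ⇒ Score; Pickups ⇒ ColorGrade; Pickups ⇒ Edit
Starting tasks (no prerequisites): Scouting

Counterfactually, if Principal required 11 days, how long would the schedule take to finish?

38

Actual critical path: Scouting→Wardrobe→Pickups→Edit = 9+9+8+10 = 36 ⇒ 36 days.
Principal is off the critical path — its longest chain is 32 days, giving 4 of slack.
The binding chain switches to Scouting→Principal→Pickups→Edit = 9+11+8+10 = 38; finish 38 days.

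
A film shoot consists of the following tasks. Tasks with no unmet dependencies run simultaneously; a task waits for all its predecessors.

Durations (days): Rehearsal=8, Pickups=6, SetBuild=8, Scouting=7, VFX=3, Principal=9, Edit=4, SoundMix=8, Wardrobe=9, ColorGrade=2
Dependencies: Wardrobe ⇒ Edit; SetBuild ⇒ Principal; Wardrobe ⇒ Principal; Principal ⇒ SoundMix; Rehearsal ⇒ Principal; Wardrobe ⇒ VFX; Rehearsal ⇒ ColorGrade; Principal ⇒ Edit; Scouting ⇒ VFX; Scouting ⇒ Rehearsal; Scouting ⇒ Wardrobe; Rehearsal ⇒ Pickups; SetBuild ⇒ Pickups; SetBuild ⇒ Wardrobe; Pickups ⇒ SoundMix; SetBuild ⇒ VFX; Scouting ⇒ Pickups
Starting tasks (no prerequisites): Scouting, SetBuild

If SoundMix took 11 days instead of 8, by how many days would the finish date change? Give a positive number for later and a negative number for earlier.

Baseline: SetBuild→Wardrobe→Principal→SoundMix = 8+9+9+8 = 34 → 34 days.
SoundMix is on the critical path; changing it to 11 makes that path 37 days.
No other chain overtakes it, so the finish is 37 days.
Change in finish: 37 − 34 = +3 days.

3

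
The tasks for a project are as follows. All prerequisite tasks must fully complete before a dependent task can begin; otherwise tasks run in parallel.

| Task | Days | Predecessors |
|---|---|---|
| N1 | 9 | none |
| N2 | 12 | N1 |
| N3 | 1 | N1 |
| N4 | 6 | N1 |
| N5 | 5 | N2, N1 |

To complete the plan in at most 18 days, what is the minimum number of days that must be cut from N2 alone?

Current finish: 26 days; target: 18.
N2 is on every critical path, so each day cut from N2 cuts the finish by one (this holds down to a finish of 15).
Need 26 − 18 = 8 days off N2 → N2 becomes 4 days, finish becomes 18.

8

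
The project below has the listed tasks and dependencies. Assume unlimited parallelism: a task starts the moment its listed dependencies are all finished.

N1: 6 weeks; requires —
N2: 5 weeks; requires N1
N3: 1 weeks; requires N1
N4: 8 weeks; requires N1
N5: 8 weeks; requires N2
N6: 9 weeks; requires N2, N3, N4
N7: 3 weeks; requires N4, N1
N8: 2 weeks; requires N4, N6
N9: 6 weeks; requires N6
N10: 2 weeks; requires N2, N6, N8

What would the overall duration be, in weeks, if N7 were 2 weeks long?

Baseline: N1→N4→N6→N9 = 6+8+9+6 = 29 → 29 weeks.
The longest path through N7 is only 17 weeks, so N7 has float 12.
The critical path is still N1→N4→N6→N9; finish is now 29 weeks.

29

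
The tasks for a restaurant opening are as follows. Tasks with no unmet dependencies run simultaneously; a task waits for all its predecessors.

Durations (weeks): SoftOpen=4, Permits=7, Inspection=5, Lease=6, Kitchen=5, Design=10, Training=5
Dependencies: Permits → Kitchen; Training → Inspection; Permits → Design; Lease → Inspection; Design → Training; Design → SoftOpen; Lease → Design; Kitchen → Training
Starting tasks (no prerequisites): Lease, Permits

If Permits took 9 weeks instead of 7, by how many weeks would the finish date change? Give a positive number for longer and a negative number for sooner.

The binding path is Permits→Design→Training→Inspection = 7+10+5+5 = 27; finish at 27 weeks.
Permits is on the critical path; changing it to 9 makes that path 29 weeks.
No other chain overtakes it, so the finish is 29 weeks.
Change in finish: 29 − 27 = +2 weeks.

2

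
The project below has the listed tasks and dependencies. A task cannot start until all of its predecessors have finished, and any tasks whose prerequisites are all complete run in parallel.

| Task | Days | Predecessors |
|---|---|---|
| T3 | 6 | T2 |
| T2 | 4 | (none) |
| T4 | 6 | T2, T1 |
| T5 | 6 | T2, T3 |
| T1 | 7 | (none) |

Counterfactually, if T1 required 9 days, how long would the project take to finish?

The binding path is T2→T3→T5 = 4+6+6 = 16; finish at 16 days.
The longest path through T1 is only 13 days, so T1 has float 3.
The critical path is still T2→T3→T5; finish is now 16 days.

16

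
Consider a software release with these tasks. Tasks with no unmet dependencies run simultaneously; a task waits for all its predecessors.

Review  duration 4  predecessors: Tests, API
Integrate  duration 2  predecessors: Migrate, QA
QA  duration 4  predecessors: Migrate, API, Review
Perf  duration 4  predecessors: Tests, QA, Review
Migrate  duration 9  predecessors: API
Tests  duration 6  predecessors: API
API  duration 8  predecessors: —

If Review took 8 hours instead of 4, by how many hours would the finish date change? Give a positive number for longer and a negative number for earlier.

4

As given, the longest chain is API→Tests→Review→QA→Perf = 8+6+4+4+4 = 26, so the finish is 26 hours.
Review lies on that path, so at 8 hours the path becomes 30 hours.
That remains the longest chain; total 30 hours.
Change in finish: 30 − 26 = +4 hours.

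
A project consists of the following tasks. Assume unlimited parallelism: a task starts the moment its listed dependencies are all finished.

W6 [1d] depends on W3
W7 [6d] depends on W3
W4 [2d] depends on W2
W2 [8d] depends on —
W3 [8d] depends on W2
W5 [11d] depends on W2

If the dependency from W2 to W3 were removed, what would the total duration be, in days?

19

Before: longest chain W2→W3→W7 = 8+8+6 = 22, finish 22.
Without W2→W3, W3's earliest start moves from 8 to 0.
After: W2→W5 = 8+11 = 19 → 19 days.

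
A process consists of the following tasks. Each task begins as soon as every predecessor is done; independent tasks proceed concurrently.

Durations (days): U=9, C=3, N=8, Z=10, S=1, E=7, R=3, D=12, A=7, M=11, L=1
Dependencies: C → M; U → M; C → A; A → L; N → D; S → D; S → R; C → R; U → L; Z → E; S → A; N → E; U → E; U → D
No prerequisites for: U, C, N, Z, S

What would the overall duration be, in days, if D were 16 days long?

25

Actual critical path: U→D = 9+12 = 21 ⇒ 21 days.
Since D is critical, the +4 change carries straight to that chain (now 25 days).
The critical path is still U→D; finish is now 25 days.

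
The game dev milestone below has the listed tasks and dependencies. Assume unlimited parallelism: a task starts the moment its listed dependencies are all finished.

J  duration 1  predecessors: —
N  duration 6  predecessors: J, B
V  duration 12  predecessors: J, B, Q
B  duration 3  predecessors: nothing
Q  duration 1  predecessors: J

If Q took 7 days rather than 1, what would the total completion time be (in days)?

As given, the longest chain is B→V = 3+12 = 15, so the finish is 15 days.
Q has 1 day of float (longest path through it is 14).
New critical path: J→Q→V = 1+7+12 = 20 ⇒ 20 days.

20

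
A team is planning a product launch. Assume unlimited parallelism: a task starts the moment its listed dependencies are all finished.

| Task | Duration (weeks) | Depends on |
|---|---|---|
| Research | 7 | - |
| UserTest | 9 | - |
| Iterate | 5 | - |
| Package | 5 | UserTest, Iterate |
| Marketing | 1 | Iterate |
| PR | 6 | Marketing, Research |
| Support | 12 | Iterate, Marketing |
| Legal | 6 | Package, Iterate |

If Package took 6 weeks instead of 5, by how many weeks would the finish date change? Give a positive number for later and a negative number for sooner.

Critical path before the change: UserTest→Package→Legal = 9+5+6 = 20 giving 20 weeks.
Since Package is critical, the +1 change carries straight to that chain (now 21 weeks).
The critical path is still UserTest→Package→Legal; finish is now 21 weeks.
Change in finish: 21 − 20 = +1 weeks.

1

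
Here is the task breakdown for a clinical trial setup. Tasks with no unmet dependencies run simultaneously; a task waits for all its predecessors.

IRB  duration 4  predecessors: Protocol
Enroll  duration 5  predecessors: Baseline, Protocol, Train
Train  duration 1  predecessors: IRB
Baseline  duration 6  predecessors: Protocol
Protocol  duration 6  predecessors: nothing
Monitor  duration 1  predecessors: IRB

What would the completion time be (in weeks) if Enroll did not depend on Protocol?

With the dependency in place, Protocol→Baseline→Enroll = 6+6+5 = 17 sets the finish at 17 weeks.
Dropping Protocol→Enroll doesn't change Enroll's earliest start (12); another predecessor still binds.
The longest chain is now Protocol→Baseline→Enroll = 6+6+5 = 17, so the clinical trial setup takes 17 weeks.

17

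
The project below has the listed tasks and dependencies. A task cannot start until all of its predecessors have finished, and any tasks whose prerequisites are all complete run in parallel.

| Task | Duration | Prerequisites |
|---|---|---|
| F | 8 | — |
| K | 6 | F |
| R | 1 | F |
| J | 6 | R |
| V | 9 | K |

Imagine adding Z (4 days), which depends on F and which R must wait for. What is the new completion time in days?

Originally the schedule takes 23 days.
With Z inserted, R now waits for max(F, Z).
New critical path: F→K→V = 8+6+9 = 23 ⇒ 23 days.

23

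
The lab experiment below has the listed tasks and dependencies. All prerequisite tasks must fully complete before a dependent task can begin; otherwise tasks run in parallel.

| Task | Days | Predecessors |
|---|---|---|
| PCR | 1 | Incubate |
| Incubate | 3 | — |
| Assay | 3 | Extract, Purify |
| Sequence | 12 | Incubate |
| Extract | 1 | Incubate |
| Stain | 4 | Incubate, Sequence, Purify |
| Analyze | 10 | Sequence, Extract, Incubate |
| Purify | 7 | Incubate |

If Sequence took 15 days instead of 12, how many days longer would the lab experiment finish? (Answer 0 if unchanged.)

Actual critical path: Incubate→Sequence→Analyze = 3+12+10 = 25 ⇒ 25 days.
Since Sequence is critical, the +3 change carries straight to that chain (now 28 days).
That remains the longest chain; total 28 days.
Change in finish: 28 − 25 = +3 days.

3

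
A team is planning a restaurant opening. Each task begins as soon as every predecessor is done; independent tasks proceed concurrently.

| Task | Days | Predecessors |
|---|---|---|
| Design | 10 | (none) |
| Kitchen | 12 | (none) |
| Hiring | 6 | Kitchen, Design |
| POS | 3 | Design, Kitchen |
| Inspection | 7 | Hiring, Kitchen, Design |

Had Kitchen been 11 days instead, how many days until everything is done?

The binding path is Kitchen→Hiring→Inspection = 12+6+7 = 25; finish at 25 days.
Kitchen lies on that path, so at 11 days the path becomes 24 days.
That remains the longest chain; total 24 days.

24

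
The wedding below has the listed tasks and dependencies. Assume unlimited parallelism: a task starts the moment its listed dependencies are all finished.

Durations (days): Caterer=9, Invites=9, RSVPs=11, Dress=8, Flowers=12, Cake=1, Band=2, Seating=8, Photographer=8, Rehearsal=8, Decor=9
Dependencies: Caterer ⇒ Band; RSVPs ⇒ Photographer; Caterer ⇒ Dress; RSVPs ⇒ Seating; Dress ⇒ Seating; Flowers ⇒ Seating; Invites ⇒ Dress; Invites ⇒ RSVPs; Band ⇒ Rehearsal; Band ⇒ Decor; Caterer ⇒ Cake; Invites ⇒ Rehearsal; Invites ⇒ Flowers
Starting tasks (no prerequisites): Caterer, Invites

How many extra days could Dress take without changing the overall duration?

Critical path: Invites→Flowers→Seating = 9+12+8 = 29, so the finish is 29 days.
The longest chain containing Dress totals 25 days.
Float = 29 − 25 = 4.

4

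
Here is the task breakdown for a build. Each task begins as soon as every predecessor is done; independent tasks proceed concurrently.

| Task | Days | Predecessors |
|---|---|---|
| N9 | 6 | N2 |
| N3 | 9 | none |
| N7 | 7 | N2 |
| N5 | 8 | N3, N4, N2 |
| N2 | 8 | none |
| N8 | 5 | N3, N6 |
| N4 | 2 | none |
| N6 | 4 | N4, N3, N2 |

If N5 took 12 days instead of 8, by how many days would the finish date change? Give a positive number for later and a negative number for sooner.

3

Actual critical path: N3→N6→N8 = 9+4+5 = 18 ⇒ 18 days.
N5 is off the critical path — its longest chain is 17 days, giving 1 of slack.
Now N3→N5 = 9+12 = 21 is longest, so the finish becomes 21 days.
Change in finish: 21 − 18 = +3 days.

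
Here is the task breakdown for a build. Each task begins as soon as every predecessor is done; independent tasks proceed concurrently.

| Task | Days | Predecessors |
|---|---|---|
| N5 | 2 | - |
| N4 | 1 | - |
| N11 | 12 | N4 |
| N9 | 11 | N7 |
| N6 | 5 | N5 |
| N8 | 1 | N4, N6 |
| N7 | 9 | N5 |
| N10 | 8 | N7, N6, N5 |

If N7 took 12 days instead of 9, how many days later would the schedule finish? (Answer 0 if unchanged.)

3

Baseline: N5→N7→N9 = 2+9+11 = 22 → 22 days.
Since N7 is critical, the +3 change carries straight to that chain (now 25 days).
No other chain overtakes it, so the finish is 25 days.
Change in finish: 25 − 22 = +3 days.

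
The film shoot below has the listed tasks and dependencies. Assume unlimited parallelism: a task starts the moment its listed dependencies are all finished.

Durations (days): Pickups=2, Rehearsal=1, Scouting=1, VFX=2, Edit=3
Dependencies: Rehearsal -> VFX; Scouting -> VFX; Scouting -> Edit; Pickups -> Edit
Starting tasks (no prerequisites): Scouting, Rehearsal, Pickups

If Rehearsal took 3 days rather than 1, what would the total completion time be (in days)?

5

Critical path before the change: Pickups→Edit = 2+3 = 5 giving 5 days.
Rehearsal has 2 days of float (longest path through it is 3).
The binding chain switches to Rehearsal→VFX = 3+2 = 5; finish 5 days.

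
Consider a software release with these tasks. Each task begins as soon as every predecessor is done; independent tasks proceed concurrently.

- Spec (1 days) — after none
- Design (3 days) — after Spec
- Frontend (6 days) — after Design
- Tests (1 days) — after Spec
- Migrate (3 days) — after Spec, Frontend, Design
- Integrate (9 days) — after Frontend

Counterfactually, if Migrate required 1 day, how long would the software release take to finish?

19

The binding path is Spec→Design→Frontend→Integrate = 1+3+6+9 = 19; finish at 19 days.
The longest path through Migrate is only 13 days, so Migrate has float 6.
No other chain overtakes it, so the finish is 19 days.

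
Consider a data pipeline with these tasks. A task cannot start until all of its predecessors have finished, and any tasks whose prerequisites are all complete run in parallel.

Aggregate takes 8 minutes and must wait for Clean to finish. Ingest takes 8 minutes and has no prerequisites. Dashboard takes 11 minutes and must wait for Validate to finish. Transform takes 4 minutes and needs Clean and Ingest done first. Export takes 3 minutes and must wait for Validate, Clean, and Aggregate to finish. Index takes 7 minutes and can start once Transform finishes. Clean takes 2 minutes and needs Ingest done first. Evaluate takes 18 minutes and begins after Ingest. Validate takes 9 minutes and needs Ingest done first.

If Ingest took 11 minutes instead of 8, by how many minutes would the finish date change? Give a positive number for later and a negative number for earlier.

3

Actual critical path: Ingest→Validate→Dashboard = 8+9+11 = 28 ⇒ 28 minutes.
Ingest lies on that path, so at 11 minutes the path becomes 31 minutes.
No other chain overtakes it, so the finish is 31 minutes.
Change in finish: 31 − 28 = +3 minutes.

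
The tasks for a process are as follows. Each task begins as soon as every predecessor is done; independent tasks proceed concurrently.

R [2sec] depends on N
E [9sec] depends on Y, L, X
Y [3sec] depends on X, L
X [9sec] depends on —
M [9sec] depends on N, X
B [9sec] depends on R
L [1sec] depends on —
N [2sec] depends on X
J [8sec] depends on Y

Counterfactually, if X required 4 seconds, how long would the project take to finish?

Baseline: X→N→R→B = 9+2+2+9 = 22 → 22 seconds.
Since X is critical, the -5 change carries straight to that chain (now 17 seconds).
No other chain overtakes it, so the finish is 17 seconds.

17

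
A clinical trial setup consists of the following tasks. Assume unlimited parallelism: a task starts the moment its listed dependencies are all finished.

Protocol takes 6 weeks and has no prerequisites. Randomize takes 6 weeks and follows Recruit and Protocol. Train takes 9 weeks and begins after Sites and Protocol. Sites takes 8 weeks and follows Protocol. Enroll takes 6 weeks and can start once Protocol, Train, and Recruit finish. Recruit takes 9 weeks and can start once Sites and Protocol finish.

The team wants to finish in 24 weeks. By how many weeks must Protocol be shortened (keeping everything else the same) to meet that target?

Current finish: 29 weeks; target: 24.
Protocol is on every critical path, so each week cut from Protocol cuts the finish by one (this holds down to a finish of 24).
Need 29 − 24 = 5 weeks off Protocol → Protocol becomes 1 week, finish becomes 24.

5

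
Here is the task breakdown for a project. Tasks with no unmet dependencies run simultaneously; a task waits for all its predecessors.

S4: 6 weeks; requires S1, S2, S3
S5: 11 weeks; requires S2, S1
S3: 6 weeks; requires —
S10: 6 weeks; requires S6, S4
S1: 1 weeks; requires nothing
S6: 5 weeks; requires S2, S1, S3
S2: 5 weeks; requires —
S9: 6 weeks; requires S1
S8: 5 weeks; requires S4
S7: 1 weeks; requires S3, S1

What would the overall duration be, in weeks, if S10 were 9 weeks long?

As given, the longest chain is S3→S4→S10 = 6+6+6 = 18, so the finish is 18 weeks.
Since S10 is critical, the +3 change carries straight to that chain (now 21 weeks).
The critical path is still S3→S4→S10; finish is now 21 weeks.

21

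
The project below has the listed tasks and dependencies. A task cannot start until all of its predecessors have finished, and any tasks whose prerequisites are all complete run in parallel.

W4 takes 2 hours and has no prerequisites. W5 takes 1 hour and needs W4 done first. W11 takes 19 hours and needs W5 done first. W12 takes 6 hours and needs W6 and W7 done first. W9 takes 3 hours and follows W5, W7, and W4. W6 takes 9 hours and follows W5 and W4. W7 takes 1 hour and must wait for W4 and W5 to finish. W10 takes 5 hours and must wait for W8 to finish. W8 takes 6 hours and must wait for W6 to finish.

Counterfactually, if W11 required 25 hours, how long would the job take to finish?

28

Actual critical path: W4→W5→W6→W8→W10 = 2+1+9+6+5 = 23 ⇒ 23 hours.
W11 has 1 hour of float (longest path through it is 22).
New critical path: W4→W5→W11 = 2+1+25 = 28 ⇒ 28 hours.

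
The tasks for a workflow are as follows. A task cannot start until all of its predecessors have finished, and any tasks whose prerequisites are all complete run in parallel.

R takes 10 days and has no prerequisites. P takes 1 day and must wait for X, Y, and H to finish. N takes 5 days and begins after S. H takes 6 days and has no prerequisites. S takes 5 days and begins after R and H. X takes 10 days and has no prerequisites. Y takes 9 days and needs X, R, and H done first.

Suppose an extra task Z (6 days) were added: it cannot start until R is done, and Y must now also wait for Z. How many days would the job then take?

Originally the job takes 20 days.
With Z inserted, Y now waits for max(X, R, H, Z).
New critical path: R→Z→Y→P = 10+6+9+1 = 26 ⇒ 26 days.

26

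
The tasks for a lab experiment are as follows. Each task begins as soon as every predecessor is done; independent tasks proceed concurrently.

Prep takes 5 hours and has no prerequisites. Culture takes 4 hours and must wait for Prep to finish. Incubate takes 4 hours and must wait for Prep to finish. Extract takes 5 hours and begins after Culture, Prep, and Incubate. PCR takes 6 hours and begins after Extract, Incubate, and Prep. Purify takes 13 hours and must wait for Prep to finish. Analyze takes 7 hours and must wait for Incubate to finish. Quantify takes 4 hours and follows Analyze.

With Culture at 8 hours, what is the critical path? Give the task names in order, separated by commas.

Prep, Culture, Extract, PCR

Actual critical path: Prep→Culture→Extract→PCR = 5+4+5+6 = 20 ⇒ 20 hours.
Culture lies on that path, so at 8 hours the path becomes 24 hours.
No other chain overtakes it, so the finish is 24 hours.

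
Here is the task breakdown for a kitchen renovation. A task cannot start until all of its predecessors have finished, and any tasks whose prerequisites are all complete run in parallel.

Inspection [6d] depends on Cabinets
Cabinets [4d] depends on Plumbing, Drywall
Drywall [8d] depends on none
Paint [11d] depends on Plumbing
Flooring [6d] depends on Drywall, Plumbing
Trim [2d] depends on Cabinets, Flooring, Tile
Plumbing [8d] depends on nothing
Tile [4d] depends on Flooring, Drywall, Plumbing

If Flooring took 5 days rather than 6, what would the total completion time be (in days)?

19

The binding path is Plumbing→Flooring→Tile→Trim = 8+6+4+2 = 20; finish at 20 days.
Flooring lies on that path, so at 5 days the path becomes 19 days.
No other chain overtakes it, so the finish is 19 days.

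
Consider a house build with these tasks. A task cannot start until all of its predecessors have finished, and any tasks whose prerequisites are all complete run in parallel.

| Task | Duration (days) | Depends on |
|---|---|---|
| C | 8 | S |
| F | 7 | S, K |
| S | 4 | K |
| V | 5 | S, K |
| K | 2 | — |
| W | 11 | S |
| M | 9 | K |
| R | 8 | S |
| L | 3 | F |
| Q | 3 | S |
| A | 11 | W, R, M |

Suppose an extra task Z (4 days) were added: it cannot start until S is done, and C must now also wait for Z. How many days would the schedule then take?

28

Originally the schedule takes 28 days.
With Z inserted, C now waits for max(S, Z).
New critical path: K→S→W→A = 2+4+11+11 = 28 ⇒ 28 days.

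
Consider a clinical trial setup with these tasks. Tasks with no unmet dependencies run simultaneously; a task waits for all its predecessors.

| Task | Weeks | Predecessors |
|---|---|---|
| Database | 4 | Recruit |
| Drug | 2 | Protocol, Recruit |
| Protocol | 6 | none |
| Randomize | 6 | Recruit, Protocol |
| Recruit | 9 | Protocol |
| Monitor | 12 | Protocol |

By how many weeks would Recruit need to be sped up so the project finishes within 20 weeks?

Current finish: 21 weeks; target: 20.
Recruit is on every critical path, so each week cut from Recruit cuts the finish by one (this holds down to a finish of 18).
Need 21 − 20 = 1 week off Recruit → Recruit becomes 8 weeks, finish becomes 20.

1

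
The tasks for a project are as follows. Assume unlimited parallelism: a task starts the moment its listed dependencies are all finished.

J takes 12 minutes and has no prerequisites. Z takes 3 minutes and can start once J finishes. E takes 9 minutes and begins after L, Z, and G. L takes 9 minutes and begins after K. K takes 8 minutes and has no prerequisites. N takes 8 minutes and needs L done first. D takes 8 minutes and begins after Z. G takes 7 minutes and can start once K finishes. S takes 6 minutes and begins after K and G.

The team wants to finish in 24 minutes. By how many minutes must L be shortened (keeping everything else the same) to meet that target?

2

Current finish: 26 minutes; target: 24.
L is on every critical path, so each minute cut from L cuts the finish by one (this holds down to a finish of 24).
Need 26 − 24 = 2 minutes off L → L becomes 7 minutes, finish becomes 24.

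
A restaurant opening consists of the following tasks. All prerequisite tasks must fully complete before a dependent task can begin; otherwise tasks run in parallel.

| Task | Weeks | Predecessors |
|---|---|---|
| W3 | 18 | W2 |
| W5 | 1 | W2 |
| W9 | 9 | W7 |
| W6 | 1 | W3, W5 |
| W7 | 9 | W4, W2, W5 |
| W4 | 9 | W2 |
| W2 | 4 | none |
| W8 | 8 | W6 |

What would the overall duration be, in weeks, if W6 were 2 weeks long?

32

Critical path before the change: W2→W3→W6→W8 = 4+18+1+8 = 31 giving 31 weeks.
W6 lies on that path, so at 2 weeks the path becomes 32 weeks.
No other chain overtakes it, so the finish is 32 weeks.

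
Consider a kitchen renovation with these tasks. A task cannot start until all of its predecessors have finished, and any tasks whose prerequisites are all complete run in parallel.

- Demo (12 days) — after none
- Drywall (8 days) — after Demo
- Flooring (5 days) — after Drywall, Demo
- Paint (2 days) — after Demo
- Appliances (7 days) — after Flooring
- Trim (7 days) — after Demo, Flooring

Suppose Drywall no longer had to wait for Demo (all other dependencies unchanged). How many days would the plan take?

With the dependency in place, Demo→Drywall→Flooring→Appliances = 12+8+5+7 = 32 sets the finish at 32 days.
Without Demo→Drywall, Drywall's earliest start moves from 12 to 0.
After: Demo→Flooring→Appliances = 12+5+7 = 24 → 24 days.

24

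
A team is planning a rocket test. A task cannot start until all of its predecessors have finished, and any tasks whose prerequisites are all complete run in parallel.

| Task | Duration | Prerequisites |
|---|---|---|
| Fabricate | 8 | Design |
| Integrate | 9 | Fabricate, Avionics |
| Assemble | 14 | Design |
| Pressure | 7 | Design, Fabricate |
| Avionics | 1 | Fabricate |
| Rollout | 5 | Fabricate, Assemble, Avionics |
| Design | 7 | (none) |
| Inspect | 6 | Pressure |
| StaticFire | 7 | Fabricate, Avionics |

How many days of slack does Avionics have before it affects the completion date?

Design→Fabricate→Pressure→Inspect = 7+8+7+6 = 28 sets the makespan at 28 days.
Longest path through Avionics: 25 days (earliest finish 16, latest finish 19).
Slack of Avionics = 18 − 15 = 3 days.

3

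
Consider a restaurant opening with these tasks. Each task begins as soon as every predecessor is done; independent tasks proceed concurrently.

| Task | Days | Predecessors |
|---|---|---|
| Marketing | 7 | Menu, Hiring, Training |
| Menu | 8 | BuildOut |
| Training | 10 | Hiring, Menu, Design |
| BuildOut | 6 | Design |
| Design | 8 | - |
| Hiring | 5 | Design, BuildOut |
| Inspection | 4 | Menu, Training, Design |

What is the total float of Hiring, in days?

Design→BuildOut→Menu→Training→Marketing = 8+6+8+10+7 = 39 sets the makespan at 39 days.
Hiring finishes as early as 19 and must finish by 22.
So Hiring can slip 22 − 19 = 3 days.

3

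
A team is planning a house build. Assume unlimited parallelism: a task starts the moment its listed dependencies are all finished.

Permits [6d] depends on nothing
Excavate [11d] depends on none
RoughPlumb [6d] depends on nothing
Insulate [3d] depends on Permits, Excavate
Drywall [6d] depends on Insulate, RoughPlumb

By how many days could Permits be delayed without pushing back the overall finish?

The longest chain is Excavate→Insulate→Drywall = 11+3+6 = 20; overall finish 20 days.
Permits finishes as early as 6 and must finish by 11.
So Permits can slip 11 − 6 = 5 days.

5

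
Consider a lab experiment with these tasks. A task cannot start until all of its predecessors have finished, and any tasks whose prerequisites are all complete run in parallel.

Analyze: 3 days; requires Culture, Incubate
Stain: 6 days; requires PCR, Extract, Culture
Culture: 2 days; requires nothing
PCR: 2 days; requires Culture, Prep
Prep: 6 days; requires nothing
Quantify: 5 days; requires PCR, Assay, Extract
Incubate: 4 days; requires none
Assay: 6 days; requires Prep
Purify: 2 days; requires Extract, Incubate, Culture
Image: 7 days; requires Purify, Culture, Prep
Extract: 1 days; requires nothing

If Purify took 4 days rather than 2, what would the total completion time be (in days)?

17

Critical path before the change: Prep→Assay→Quantify = 6+6+5 = 17 giving 17 days.
Purify is off the critical path — its longest chain is 13 days, giving 4 of slack.
No other chain overtakes it, so the finish is 17 days.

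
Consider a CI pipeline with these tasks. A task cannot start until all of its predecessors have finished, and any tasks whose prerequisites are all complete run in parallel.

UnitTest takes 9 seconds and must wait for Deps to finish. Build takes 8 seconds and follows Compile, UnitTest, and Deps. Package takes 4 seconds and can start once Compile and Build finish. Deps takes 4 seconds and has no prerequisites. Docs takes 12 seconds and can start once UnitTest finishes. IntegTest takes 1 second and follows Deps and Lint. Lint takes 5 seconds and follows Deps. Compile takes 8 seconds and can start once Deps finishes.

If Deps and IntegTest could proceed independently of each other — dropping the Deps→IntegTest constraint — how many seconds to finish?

25

With the dependency in place, Deps→UnitTest→Build→Package = 4+9+8+4 = 25 sets the finish at 25 seconds.
Dropping Deps→IntegTest doesn't change IntegTest's earliest start (9); another predecessor still binds.
After: Deps→UnitTest→Build→Package = 4+9+8+4 = 25 → 25 seconds.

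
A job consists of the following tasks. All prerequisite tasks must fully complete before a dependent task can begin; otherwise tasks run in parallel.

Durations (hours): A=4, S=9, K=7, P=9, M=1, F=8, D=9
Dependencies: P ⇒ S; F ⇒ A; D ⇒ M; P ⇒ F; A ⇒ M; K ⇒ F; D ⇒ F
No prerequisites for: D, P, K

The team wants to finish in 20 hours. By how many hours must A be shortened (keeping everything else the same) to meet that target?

Current finish: 22 hours; target: 20.
A is on every critical path, so each hour cut from A cuts the finish by one (this holds down to a finish of 19).
Need 22 − 20 = 2 hours off A → A becomes 2 hours, finish becomes 20.

2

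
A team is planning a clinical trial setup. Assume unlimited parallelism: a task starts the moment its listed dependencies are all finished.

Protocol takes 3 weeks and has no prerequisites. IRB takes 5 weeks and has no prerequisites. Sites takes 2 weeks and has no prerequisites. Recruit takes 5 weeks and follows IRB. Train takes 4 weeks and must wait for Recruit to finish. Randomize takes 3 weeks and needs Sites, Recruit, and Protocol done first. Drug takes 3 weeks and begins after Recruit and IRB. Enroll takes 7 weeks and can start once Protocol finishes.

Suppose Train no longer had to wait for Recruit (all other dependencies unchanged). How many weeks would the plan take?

13

With the dependency in place, IRB→Recruit→Train = 5+5+4 = 14 sets the finish at 14 weeks.
Without Recruit→Train, Train's earliest start moves from 10 to 0.
The longest chain is now IRB→Recruit→Randomize = 5+5+3 = 13, so the plan takes 13 weeks.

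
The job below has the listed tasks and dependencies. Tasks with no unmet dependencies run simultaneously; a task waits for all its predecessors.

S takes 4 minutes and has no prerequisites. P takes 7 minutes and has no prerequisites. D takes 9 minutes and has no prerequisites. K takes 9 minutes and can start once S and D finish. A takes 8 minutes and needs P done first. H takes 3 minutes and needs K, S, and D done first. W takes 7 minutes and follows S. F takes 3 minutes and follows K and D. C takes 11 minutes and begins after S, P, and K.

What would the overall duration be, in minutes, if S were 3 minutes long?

29

Actual critical path: D→K→C = 9+9+11 = 29 ⇒ 29 minutes.
S has 5 minutes of float (longest path through it is 24).
That remains the longest chain; total 29 minutes.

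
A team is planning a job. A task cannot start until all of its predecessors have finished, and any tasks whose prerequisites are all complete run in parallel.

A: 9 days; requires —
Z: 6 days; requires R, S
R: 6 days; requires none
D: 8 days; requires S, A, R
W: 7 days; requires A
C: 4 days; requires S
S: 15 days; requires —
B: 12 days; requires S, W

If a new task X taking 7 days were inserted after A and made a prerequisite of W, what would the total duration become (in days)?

35

Originally the job takes 28 days.
With X inserted, W now waits for max(A, X).
New critical path: A→X→W→B = 9+7+7+12 = 35 ⇒ 35 days.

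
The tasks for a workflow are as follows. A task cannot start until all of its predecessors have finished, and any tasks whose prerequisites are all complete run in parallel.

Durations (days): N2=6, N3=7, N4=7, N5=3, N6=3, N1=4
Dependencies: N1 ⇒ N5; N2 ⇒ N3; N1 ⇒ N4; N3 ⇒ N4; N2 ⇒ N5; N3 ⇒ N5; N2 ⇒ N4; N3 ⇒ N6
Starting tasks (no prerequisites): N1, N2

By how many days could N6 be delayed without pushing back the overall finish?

4

The longest chain is N2→N3→N4 = 6+7+7 = 20; overall finish 20 days.
Longest path through N6: 16 days (earliest finish 16, latest finish 20).
Slack of N6 = 17 − 13 = 4 days.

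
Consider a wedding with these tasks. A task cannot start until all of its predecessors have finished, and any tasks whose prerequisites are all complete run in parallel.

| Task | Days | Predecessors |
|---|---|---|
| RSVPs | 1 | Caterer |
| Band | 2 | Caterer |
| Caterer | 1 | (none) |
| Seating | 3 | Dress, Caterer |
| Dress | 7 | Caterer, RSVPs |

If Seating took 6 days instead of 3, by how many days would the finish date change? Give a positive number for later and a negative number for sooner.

3

As given, the longest chain is Caterer→RSVPs→Dress→Seating = 1+1+7+3 = 12, so the finish is 12 days.
Seating is on the critical path; changing it to 6 makes that path 15 days.
The critical path is still Caterer→RSVPs→Dress→Seating; finish is now 15 days.
Change in finish: 15 − 12 = +3 days.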